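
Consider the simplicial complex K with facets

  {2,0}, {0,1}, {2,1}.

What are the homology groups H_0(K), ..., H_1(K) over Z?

We work with the vertex ordering 0 < 1 < 2. The simplices of K, each written with vertices in increasing order, are:

  0-simplices (3): [0], [1], [2]
  1-simplices (3): [0,1], [0,2], [1,2]

so the chain groups are C_0 ≅ Z^3, C_1 ≅ Z^3.

The boundary map ∂_1: C_1 → C_0 maps an edge to its endpoints' difference, ∂[p,q] = q − p.
This gives a 3×3 integer matrix of rank 2; reducing to Smith normal form yields diagonal entries (1,1).

Reading off H_k = ker ∂_k / im ∂_{k+1}:

  H_0: rank C_0 − rank ∂_1 = 3 − 2 = 1, and the invariant factors of ∂_1 are all 1, so H_0 = Z.
  H_1: rank ker ∂_1 − rank ∂_2 = (3 − 2) − 0 = 1, and there is no ∂_2, so H_1 = Z.

(K is a triangulation of the circle S^1.)

H_0 ≅ Z,  H_1 ≅ Z.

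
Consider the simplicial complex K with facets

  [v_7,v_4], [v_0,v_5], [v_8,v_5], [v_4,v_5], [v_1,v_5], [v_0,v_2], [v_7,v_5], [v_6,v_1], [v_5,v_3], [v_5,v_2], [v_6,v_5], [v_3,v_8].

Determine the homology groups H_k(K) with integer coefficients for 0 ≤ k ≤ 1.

Order the vertices as v_0 < v_1 < v_2 < v_3 < v_4 < v_5 < v_6 < v_7 < v_8. Listing each simplex with vertices in this order, K has dimension 1 with simplices:

  0-simplices (9): [v_0], [v_1], [v_2], [v_3], [v_4], [v_5], [v_6], [v_7], [v_8]
  1-simplices (12): [v_0,v_2], [v_0,v_5], [v_1,v_5], [v_1,v_6], [v_2,v_5], [v_3,v_5], [v_3,v_8], [v_4,v_5], [v_4,v_7], [v_5,v_6], [v_5,v_7], [v_5,v_8]

giving chain groups C_0 ≅ Z^9, C_1 ≅ Z^12.

The boundary map ∂_1: C_1 → C_0 maps an edge to its endpoints' difference, ∂[p,q] = q − p.
The resulting 9×12 matrix has rank 8, and its Smith normal form has invariant factors (1,1,1,1,1,1,1,1).

Reading off H_k = ker ∂_k / im ∂_{k+1}:

  H_0: rank C_0 − rank ∂_1 = 9 − 8 = 1, and the invariant factors of ∂_1 are all 1, so H_0 = Z.
  H_1: rank ker ∂_1 − rank ∂_2 = (12 − 8) − 0 = 4, and there is no ∂_2, so H_1 = Z^4.

(K is a triangulation of a wedge of 4 circles.)

H_0 ≅ Z,  H_1 ≅ Z^4.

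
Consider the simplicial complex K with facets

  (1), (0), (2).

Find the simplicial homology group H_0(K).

K has 3 vertices.
rank ∂_0 = 0, rank ∂_1 = 0 ⇒ b_0 = 3 − 0 − 0 = 3. So H_0 ≅ Z^3.

H_0 = Z^3.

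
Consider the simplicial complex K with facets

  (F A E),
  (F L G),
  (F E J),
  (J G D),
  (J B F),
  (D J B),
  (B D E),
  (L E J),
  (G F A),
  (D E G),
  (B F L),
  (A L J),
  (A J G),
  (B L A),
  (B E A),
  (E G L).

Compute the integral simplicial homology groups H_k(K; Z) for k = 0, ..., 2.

Order the vertices as A < B < D < E < F < G < J < L. Listing each simplex with vertices in this order, K has dimension 2 with simplices:

  0-simplices (8): A, B, D, E, F, G, J, L
  1-simplices (24): AB, AE, AF, AG, AJ, AL, BD, BE, BF, BJ, BL, DE, DG, DJ, EF, EG, EJ, EL, FG, FJ, FL, GJ, GL, JL
  2-simplices (16): ABE, ABL, AEF, AFG, AGJ, AJL, BDE, BDJ, BFJ, BFL, DEG, DGJ, EFJ, EGL, EJL, FGL

so the chain groups are C_0 ≅ Z^8, C_1 ≅ Z^24, C_2 ≅ Z^16.

∂_1: C_1 → C_0 maps an edge to its endpoints' difference, ∂[p,q] = q − p.
This gives a 8×24 integer matrix of rank 7; reducing to Smith normal form yields diagonal entries (1,1,1,1,1,1,1).

∂_2: C_2 → C_1 sends each 2-simplex [p,q,r] to [q,r] − [p,r] + [p,q]. For instance
  ∂FGL = GL − FL + FG,
  ∂AEF = EF − AF + AE.
This gives a 24×16 integer matrix of rank 15; reducing to Smith normal form yields diagonal entries (1,1,1,1,1,1,1,1,1,1,1,1,1,1,1).

Reading off H_k = ker ∂_k / im ∂_{k+1}:

  H_0: rank C_0 − rank ∂_1 = 8 − 7 = 1, and the invariant factors of ∂_1 are all 1, so H_0 = Z.
  H_1: rank ker ∂_1 − rank ∂_2 = (24 − 7) − 15 = 2, and the invariant factors of ∂_2 are all 1, so H_1 = Z^2.
  H_2: rank ker ∂_2 − rank ∂_3 = (16 − 15) − 0 = 1, and there is no ∂_3, so H_2 = Z.

As a check, the Euler characteristic is 8 − 24 + 16 = 0, which agrees with 1 − 2 + 1 = 0.

H_0 ≅ Z,  H_1 ≅ Z^2,  H_2 ≅ Z.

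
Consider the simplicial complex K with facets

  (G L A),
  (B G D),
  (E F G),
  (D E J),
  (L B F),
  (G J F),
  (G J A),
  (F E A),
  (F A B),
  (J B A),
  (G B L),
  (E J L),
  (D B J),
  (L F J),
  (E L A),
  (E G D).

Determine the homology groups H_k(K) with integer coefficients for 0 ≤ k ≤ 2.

K has 8 vertices, 24 edges, 16 triangles.
rank ∂_0 = 0, rank ∂_1 = 7 ⇒ b_0 = 8 − 0 − 7 = 1; all invariant factors of ∂_1 are 1 so no torsion. So H_0 ≅ Z.
rank ∂_1 = 7, rank ∂_2 = 15 ⇒ b_1 = 24 − 7 − 15 = 2; all invariant factors of ∂_2 are 1 so no torsion. So H_1 ≅ Z^2.
rank ∂_2 = 15, rank ∂_3 = 0 ⇒ b_2 = 16 − 15 − 0 = 1. So H_2 ≅ Z.

H_0 ≅ Z,  H_1 ≅ Z^2,  H_2 ≅ Z.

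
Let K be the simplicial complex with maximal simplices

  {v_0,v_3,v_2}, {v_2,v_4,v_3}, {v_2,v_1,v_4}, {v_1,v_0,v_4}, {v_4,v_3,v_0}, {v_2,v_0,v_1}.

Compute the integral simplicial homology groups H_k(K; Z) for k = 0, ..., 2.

We work with the vertex ordering v_0 < v_1 < v_2 < v_3 < v_4. The simplices of K, each written with vertices in increasing order, are:

  0-simplices (5): [v_0], [v_1], [v_2], [v_3], [v_4]
  1-simplices (9): [v_0,v_1], [v_0,v_2], [v_0,v_3], [v_0,v_4], [v_1,v_2], [v_1,v_4], [v_2,v_3], [v_2,v_4], [v_3,v_4]
  2-simplices (6): [v_0,v_1,v_2], [v_0,v_1,v_4], [v_0,v_2,v_3], [v_0,v_3,v_4], [v_1,v_2,v_4], [v_2,v_3,v_4]

Hence C_0 ≅ Z^5, C_1 ≅ Z^9, C_2 ≅ Z^6.

The boundary map ∂_1: C_1 → C_0 maps an edge to its endpoints' difference, ∂[p,q] = q − p. For instance
  ∂[v_2,v_3] = [v_3] − [v_2].
The 5×9 boundary matrix has rank 4 and Smith normal form diag(1,1,1,1).

Boundary ∂_2: C_2 → C_1 acts by ∂[p,q,r] = [q,r] − [p,r] + [p,q]. For instance
  ∂[v_1,v_2,v_4] = [v_2,v_4] − [v_1,v_4] + [v_1,v_2],
  ∂[v_0,v_2,v_3] = [v_2,v_3] − [v_0,v_3] + [v_0,v_2].
This gives a 9×6 integer matrix of rank 5; reducing to Smith normal form yields diagonal entries (1,1,1,1,1).

Computing H_k = (kernel of ∂_k) / (image of ∂_{k+1}):

  H_0: rank C_0 − rank ∂_1 = 5 − 4 = 1, and the invariant factors of ∂_1 are all 1, so H_0 = Z.
  H_1: rank ker ∂_1 − rank ∂_2 = (9 − 4) − 5 = 0, and the invariant factors of ∂_2 are all 1, so H_1 = 0.
  H_2: rank ker ∂_2 − rank ∂_3 = (6 − 5) − 0 = 1, and there is no ∂_3, so H_2 = Z.

H_0 ≅ Z,  H_1 = 0,  H_2 ≅ Z.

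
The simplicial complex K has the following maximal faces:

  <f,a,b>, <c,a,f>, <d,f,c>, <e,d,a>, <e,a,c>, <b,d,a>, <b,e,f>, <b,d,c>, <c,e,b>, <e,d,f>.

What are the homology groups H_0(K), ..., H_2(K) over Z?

Order the vertices as a < b < c < d < e < f. Listing each simplex with vertices in this order, K has dimension 2 with simplices:

  0-simplices (6): a, b, c, d, e, f
  1-simplices (15): ab, ac, ad, ae, af, bc, bd, be, bf, cd, ce, cf, de, df, ef
  2-simplices (10): abd, abf, ace, acf, ade, bcd, bce, bef, cdf, def

giving chain groups C_0 ≅ Z^6, C_1 ≅ Z^15, C_2 ≅ Z^10.

Boundary ∂_1: C_1 → C_0 maps an edge to its endpoints' difference, ∂[p,q] = q − p.
The resulting 6×15 matrix has rank 5, and its Smith normal form has invariant factors (1,1,1,1,1).

∂_2: C_2 → C_1 sends each 2-simplex [p,q,r] to [q,r] − [p,r] + [p,q]. For instance
  ∂def = ef − df + de,
  ∂bcd = cd − bd + bc.
The resulting 15×10 matrix has rank 10, and its Smith normal form has invariant factors (1,1,1,1,1,1,1,1,1,2).

Computing H_k = (kernel of ∂_k) / (image of ∂_{k+1}):

  H_0: rank C_0 − rank ∂_1 = 6 − 5 = 1, and the invariant factors of ∂_1 are all 1, so H_0 = Z.
  H_1: rank ker ∂_1 − rank ∂_2 = (15 − 5) − 10 = 0, and ∂_2 has invariant factor 2 > 1, so H_1 = Z/2.
  H_2: rank ker ∂_2 − rank ∂_3 = (10 − 10) − 0 = 0, and there is no ∂_3, so H_2 = 0.

As a check, the Euler characteristic is 6 − 15 + 10 = 1, which agrees with 1 − 0 + 0 = 1.

H_0 = Z,  H_1 = Z/2,  H_2 = 0.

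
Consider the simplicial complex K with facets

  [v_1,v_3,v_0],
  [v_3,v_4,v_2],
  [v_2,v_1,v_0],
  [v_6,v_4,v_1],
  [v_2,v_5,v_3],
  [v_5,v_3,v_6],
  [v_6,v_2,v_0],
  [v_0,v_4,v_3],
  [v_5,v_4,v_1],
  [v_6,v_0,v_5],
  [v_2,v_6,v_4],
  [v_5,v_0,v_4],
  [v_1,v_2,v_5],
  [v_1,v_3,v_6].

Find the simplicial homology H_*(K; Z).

Order the vertices as v_0 < v_1 < v_2 < v_3 < v_4 < v_5 < v_6. Listing each simplex with vertices in this order, K has dimension 2 with simplices:

  0-simplices (7): [v_0], [v_1], [v_2], [v_3], [v_4], [v_5], [v_6]
  1-simplices (21): (21 of them)
  2-simplices (14): (14 of them)

Hence C_0 ≅ Z^7, C_1 ≅ Z^21, C_2 ≅ Z^14.

Boundary ∂_1: C_1 → C_0 is given by ∂[p,q] = [q] − [p]. For instance
  ∂[v_0,v_1] = [v_1] − [v_0].
The 7×21 boundary matrix has rank 6 and Smith normal form diag(1,1,1,1,1,1).

Boundary ∂_2: C_2 → C_1 sends each 2-simplex [p,q,r] to [q,r] − [p,r] + [p,q]. For instance
  ∂[v_1,v_2,v_5] = [v_2,v_5] − [v_1,v_5] + [v_1,v_2],
  ∂[v_1,v_4,v_6] = [v_4,v_6] − [v_1,v_6] + [v_1,v_4].
This gives a 21×14 integer matrix of rank 13; reducing to Smith normal form yields diagonal entries (1,1,1,1,1,1,1,1,1,1,1,1,1).

Computing H_k = (kernel of ∂_k) / (image of ∂_{k+1}):

  H_0: rank C_0 − rank ∂_1 = 7 − 6 = 1, and the invariant factors of ∂_1 are all 1, so H_0 = Z.
  H_1: rank ker ∂_1 − rank ∂_2 = (21 − 6) − 13 = 2, and the invariant factors of ∂_2 are all 1, so H_1 = Z^2.
  H_2: rank ker ∂_2 − rank ∂_3 = (14 − 13) − 0 = 1, and there is no ∂_3, so H_2 = Z.

H_0 = Z,  H_1 = Z^2,  H_2 = Z.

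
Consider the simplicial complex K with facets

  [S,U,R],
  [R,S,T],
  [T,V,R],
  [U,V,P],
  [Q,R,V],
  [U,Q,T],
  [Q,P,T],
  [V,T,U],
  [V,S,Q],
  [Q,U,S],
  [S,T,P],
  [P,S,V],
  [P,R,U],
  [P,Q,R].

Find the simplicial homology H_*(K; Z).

H_0 ≅ Z,  H_1 ≅ Z^2,  H_2 ≅ Z.

Fix the vertex order P < Q < R < S < T < U < V and write every simplex with vertices in increasing order. Then dim K = 2 and the simplices of K are:

  0-simplices (7): P, Q, R, S, T, U, V
  1-simplices (21): PQ, PR, PS, PT, PU, PV, QR, QS, QT, QU, QV, RS, RT, RU, RV, ST, SU, SV, TU, TV, UV
  2-simplices (14): PQR, PQT, PRU, PST, PSV, PUV, QRV, QSU, QSV, QTU, RST, RSU, RTV, TUV

so the chain groups are C_0 ≅ Z^7, C_1 ≅ Z^21, C_2 ≅ Z^14.

∂_1: C_1 → C_0 is given by ∂[p,q] = [q] − [p]. For instance
  ∂RT = T − R.
This gives a 7×21 integer matrix of rank 6; reducing to Smith normal form yields diagonal entries (1,1,1,1,1,1).

The boundary map ∂_2: C_2 → C_1 maps a triangle to the signed sum of its edges. For instance
  ∂PQR = QR − PR + PQ,
  ∂TUV = UV − TV + TU.
This gives a 21×14 integer matrix of rank 13; reducing to Smith normal form yields diagonal entries (1,1,1,1,1,1,1,1,1,1,1,1,1).

Now H_k = ker ∂_k / im ∂_{k+1}, so:

  H_0: rank C_0 − rank ∂_1 = 7 − 6 = 1, and the invariant factors of ∂_1 are all 1, so H_0 ≅ Z.
  H_1: rank ker ∂_1 − rank ∂_2 = (21 − 6) − 13 = 2, and the invariant factors of ∂_2 are all 1, so H_1 ≅ Z^2.
  H_2: rank ker ∂_2 − rank ∂_3 = (14 − 13) − 0 = 1, and there is no ∂_3, so H_2 ≅ Z.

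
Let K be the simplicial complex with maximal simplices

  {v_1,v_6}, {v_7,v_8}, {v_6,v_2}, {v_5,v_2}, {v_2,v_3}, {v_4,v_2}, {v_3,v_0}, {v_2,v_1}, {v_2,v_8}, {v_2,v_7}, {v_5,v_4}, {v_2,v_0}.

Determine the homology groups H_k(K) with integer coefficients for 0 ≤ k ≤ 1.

H_0 ≅ Z,  H_1 ≅ Z^4.

We work with the vertex ordering v_0 < v_1 < v_2 < v_3 < v_4 < v_5 < v_6 < v_7 < v_8. The simplices of K, each written with vertices in increasing order, are:

  0-simplices (9): [v_0], [v_1], [v_2], [v_3], [v_4], [v_5], [v_6], [v_7], [v_8]
  1-simplices (12): [v_0,v_2], [v_0,v_3], [v_1,v_2], [v_1,v_6], [v_2,v_3], [v_2,v_4], [v_2,v_5], [v_2,v_6], [v_2,v_7], [v_2,v_8], [v_4,v_5], [v_7,v_8]

giving chain groups C_0 ≅ Z^9, C_1 ≅ Z^12.

Boundary ∂_1: C_1 → C_0 sends each edge [p,q] (with p < q) to q − p. For instance
  ∂[v_2,v_3] = [v_3] − [v_2].
The 9×12 boundary matrix has rank 8 and Smith normal form diag(1,1,1,1,1,1,1,1).

Now H_k = ker ∂_k / im ∂_{k+1}, so:

  H_0: rank C_0 − rank ∂_1 = 9 − 8 = 1, and the invariant factors of ∂_1 are all 1, so H_0 ≅ Z.
  H_1: rank ker ∂_1 − rank ∂_2 = (12 − 8) − 0 = 4, and there is no ∂_2, so H_1 ≅ Z^4.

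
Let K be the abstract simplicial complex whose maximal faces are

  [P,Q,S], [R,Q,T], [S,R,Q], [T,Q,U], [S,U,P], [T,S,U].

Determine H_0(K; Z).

H_0 ≅ Z.

Fix the vertex order P < Q < R < S < T < U and write every simplex with vertices in increasing order. Then dim K = 2 and the simplices of K are:

  0-simplices (6): P, Q, R, S, T, U
  1-simplices (12): PQ, PS, PU, QR, QS, QT, QU, RS, RT, ST, SU, TU
  2-simplices (6): PQS, PSU, QRS, QRT, QTU, STU

giving chain groups C_0 ≅ Z^6, C_1 ≅ Z^12, C_2 ≅ Z^6.

The boundary map ∂_1: C_1 → C_0 maps an edge to its endpoints' difference, ∂[p,q] = q − p.
The 6×12 boundary matrix has rank 5 and Smith normal form diag(1,1,1,1,1).

Boundary ∂_2: C_2 → C_1 acts by ∂[p,q,r] = [q,r] − [p,r] + [p,q]. For instance
  ∂QRT = RT − QT + QR,
  ∂PQS = QS − PS + PQ.
The 12×6 boundary matrix has rank 6 and Smith normal form diag(1,1,1,1,1,1).

Now H_k = ker ∂_k / im ∂_{k+1}, so:

  H_0: rank C_0 − rank ∂_1 = 6 − 5 = 1, and the invariant factors of ∂_1 are all 1, so H_0 ≅ Z.

(K is a triangulation of the cylinder S^1 x I.)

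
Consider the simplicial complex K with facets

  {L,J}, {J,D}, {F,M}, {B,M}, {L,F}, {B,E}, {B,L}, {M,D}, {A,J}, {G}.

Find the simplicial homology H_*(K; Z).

Order the vertices as A < B < D < E < F < G < J < L < M. Listing each simplex with vertices in this order, K has dimension 1 with simplices:

  0-simplices (9): A, B, D, E, F, G, J, L, M
  1-simplices (9): AJ, BE, BL, BM, DJ, DM, FL, FM, JL

so the chain groups are C_0 ≅ Z^9, C_1 ≅ Z^9.

∂_1: C_1 → C_0 sends each edge [p,q] (with p < q) to q − p. For instance
  ∂DM = M − D.
This gives a 9×9 integer matrix of rank 7; reducing to Smith normal form yields diagonal entries (1,1,1,1,1,1,1).

Now H_k = ker ∂_k / im ∂_{k+1}, so:

  H_0: rank C_0 − rank ∂_1 = 9 − 7 = 2, and the invariant factors of ∂_1 are all 1, so H_0 ≅ Z^2.
  H_1: rank ker ∂_1 − rank ∂_2 = (9 − 7) − 0 = 2, and there is no ∂_2, so H_1 ≅ Z^2.

As a check, the Euler characteristic is 9 − 9 = 0, which agrees with 2 − 2 = 0.

H_0 ≅ Z^2,  H_1 ≅ Z^2.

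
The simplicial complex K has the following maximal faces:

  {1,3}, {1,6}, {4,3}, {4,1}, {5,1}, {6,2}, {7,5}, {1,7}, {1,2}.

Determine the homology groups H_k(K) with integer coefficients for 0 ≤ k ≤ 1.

Order the vertices as 1 < 2 < 3 < 4 < 5 < 6 < 7. Listing each simplex with vertices in this order, K has dimension 1 with simplices:

  0-simplices (7): [1], [2], [3], [4], [5], [6], [7]
  1-simplices (9): [1,2], [1,3], [1,4], [1,5], [1,6], [1,7], [2,6], [3,4], [5,7]

giving chain groups C_0 ≅ Z^7, C_1 ≅ Z^9.

Boundary ∂_1: C_1 → C_0 is given by ∂[p,q] = [q] − [p].
The 7×9 boundary matrix has rank 6 and Smith normal form diag(1,1,1,1,1,1).

Computing H_k = (kernel of ∂_k) / (image of ∂_{k+1}):

  H_0: rank C_0 − rank ∂_1 = 7 − 6 = 1, and the invariant factors of ∂_1 are all 1, so H_0 ≅ Z.
  H_1: rank ker ∂_1 − rank ∂_2 = (9 − 6) − 0 = 3, and there is no ∂_2, so H_1 ≅ Z^3.

As a check, the Euler characteristic is 7 − 9 = -2, which agrees with 1 − 3 = -2.

H_0 ≅ Z,  H_1 ≅ Z^3.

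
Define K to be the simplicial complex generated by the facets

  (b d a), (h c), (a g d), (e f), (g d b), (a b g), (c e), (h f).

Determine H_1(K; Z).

H_1 = Z.

Take the total order a < b < c < d < e < f < g < h on the vertex set. Then K (dimension 2) consists of the simplices:

  0-simplices (8): a, b, c, d, e, f, g, h
  1-simplices (10): ab, ad, ag, bd, bg, ce, ch, dg, ef, fh
  2-simplices (4): abd, abg, adg, bdg

Hence C_0 ≅ Z^8, C_1 ≅ Z^10, C_2 ≅ Z^4.

The boundary map ∂_1: C_1 → C_0 sends each edge [p,q] (with p < q) to q − p.
The resulting 8×10 matrix has rank 6, and its Smith normal form has invariant factors (1,1,1,1,1,1).

The boundary map ∂_2: C_2 → C_1 acts by ∂[p,q,r] = [q,r] − [p,r] + [p,q]. For instance
  ∂adg = dg − ag + ad,
  ∂bdg = dg − bg + bd.
The resulting 10×4 matrix has rank 3, and its Smith normal form has invariant factors (1,1,1).

Now H_k = ker ∂_k / im ∂_{k+1}, so:

  H_1: rank ker ∂_1 − rank ∂_2 = (10 − 6) − 3 = 1, and the invariant factors of ∂_2 are all 1, so H_1 ≅ Z.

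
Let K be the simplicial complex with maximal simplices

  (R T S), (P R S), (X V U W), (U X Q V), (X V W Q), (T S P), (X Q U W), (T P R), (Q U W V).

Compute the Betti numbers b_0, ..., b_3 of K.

Order the vertices as P < Q < R < S < T < U < V < W < X. Listing each simplex with vertices in this order, K has dimension 3 with simplices:

  0-simplices (9): P, Q, R, S, T, U, V, W, X
  1-simplices (16): PR, PS, PT, QU, QV, QW, QX, RS, RT, ST, UV, UW, UX, VW, VX, WX
  2-simplices (14): PRS, PRT, PST, QUV, QUW, QUX, QVW, QVX, QWX, RST, UVW, UVX, UWX, VWX
  3-simplices (5): QUVW, QUVX, QUWX, QVWX, UVWX

giving chain groups C_0 ≅ Z^9, C_1 ≅ Z^16, C_2 ≅ Z^14, C_3 ≅ Z^5.

∂_1: C_1 → C_0 maps an edge to its endpoints' difference, ∂[p,q] = q − p. For instance
  ∂QW = W − Q.
The resulting 9×16 matrix has rank 7, and its Smith normal form has invariant factors (1,1,1,1,1,1,1).

The boundary map ∂_2: C_2 → C_1 acts by ∂[p,q,r] = [q,r] − [p,r] + [p,q]. For instance
  ∂QVX = VX − QX + QV,
  ∂UVX = VX − UX + UV.
The resulting 16×14 matrix has rank 9, and its Smith normal form has invariant factors (1,1,1,1,1,1,1,1,1).

∂_3: C_3 → C_2 sends each 3-simplex σ to the alternating sum Σ_i (−1)^i (σ with its i-th vertex removed). For instance
  ∂QUVX = UVX − QVX + QUX − QUV,
  ∂UVWX = VWX − UWX + UVX − UVW.
The 14×5 boundary matrix has rank 4 and Smith normal form diag(1,1,1,1).

Reading off H_k = ker ∂_k / im ∂_{k+1}:

  H_0: rank C_0 − rank ∂_1 = 9 − 7 = 2, and the invariant factors of ∂_1 are all 1, so H_0 ≅ Z^2.
  H_1: rank ker ∂_1 − rank ∂_2 = (16 − 7) − 9 = 0, and the invariant factors of ∂_2 are all 1, so H_1 ≅ 0.
  H_2: rank ker ∂_2 − rank ∂_3 = (14 − 9) − 4 = 1, and the invariant factors of ∂_3 are all 1, so H_2 ≅ Z.
  H_3: rank ker ∂_3 − rank ∂_4 = (5 − 4) − 0 = 1, and there is no ∂_4, so H_3 ≅ Z.

As a check, the Euler characteristic is 9 − 16 + 14 − 5 = 2, which agrees with 2 − 0 + 1 − 1 = 2.

Hence the Betti numbers are b_0 = 2, b_1 = 0, b_2 = 1, b_3 = 1.

b_0 = 2, b_1 = 0, b_2 = 1, b_3 = 1.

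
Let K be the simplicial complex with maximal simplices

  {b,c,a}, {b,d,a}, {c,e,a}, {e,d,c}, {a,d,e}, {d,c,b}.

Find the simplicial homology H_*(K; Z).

Take the total order a < b < c < d < e on the vertex set. Then K (dimension 2) consists of the simplices:

  0-simplices (5): a, b, c, d, e
  1-simplices (9): ab, ac, ad, ae, bc, bd, cd, ce, de
  2-simplices (6): abc, abd, ace, ade, bcd, cde

Hence C_0 ≅ Z^5, C_1 ≅ Z^9, C_2 ≅ Z^6.

The boundary map ∂_1: C_1 → C_0 is given by ∂[p,q] = [q] − [p].
As a 5×9 matrix over Z this has rank 4, with invariant factors (1,1,1,1).

Boundary ∂_2: C_2 → C_1 maps a triangle to the signed sum of its edges. For instance
  ∂abd = bd − ad + ab,
  ∂abc = bc − ac + ab.
This gives a 9×6 integer matrix of rank 5; reducing to Smith normal form yields diagonal entries (1,1,1,1,1).

From H_k ≅ ker(∂_k) / im(∂_{k+1}) we obtain:

  H_0: rank C_0 − rank ∂_1 = 5 − 4 = 1, and the invariant factors of ∂_1 are all 1, so H_0 = Z.
  H_1: rank ker ∂_1 − rank ∂_2 = (9 − 4) − 5 = 0, and the invariant factors of ∂_2 are all 1, so H_1 = 0.
  H_2: rank ker ∂_2 − rank ∂_3 = (6 − 5) − 0 = 1, and there is no ∂_3, so H_2 = Z.

As a check, the Euler characteristic is 5 − 9 + 6 = 2, which agrees with 1 − 0 + 1 = 2.

H_0 ≅ Z,  H_1 = 0,  H_2 ≅ Z.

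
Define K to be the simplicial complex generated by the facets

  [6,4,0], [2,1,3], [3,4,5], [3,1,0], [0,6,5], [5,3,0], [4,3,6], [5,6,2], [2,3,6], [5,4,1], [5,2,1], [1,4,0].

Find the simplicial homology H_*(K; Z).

Fix the vertex order 0 < 1 < 2 < 3 < 4 < 5 < 6 and write every simplex with vertices in increasing order. Then dim K = 2 and the simplices of K are:

  0-simplices (7): [0], [1], [2], [3], [4], [5], [6]
  1-simplices (18): [0,1], [0,3], [0,4], [0,5], [0,6], [1,2], [1,3], [1,4], [1,5], [2,3], [2,5], [2,6], [3,4], [3,5], [3,6], [4,5], [4,6], [5,6]
  2-simplices (12): [0,1,3], [0,1,4], [0,3,5], [0,4,6], [0,5,6], [1,2,3], [1,2,5], [1,4,5], [2,3,6], [2,5,6], [3,4,5], [3,4,6]

giving chain groups C_0 ≅ Z^7, C_1 ≅ Z^18, C_2 ≅ Z^12.

Boundary ∂_1: C_1 → C_0 sends each edge [p,q] (with p < q) to q − p. For instance
  ∂[5,6] = [6] − [5].
The resulting 7×18 matrix has rank 6, and its Smith normal form has invariant factors (1,1,1,1,1,1).

∂_2: C_2 → C_1 sends each 2-simplex [p,q,r] to [q,r] − [p,r] + [p,q]. For instance
  ∂[0,1,4] = [1,4] − [0,4] + [0,1],
  ∂[1,2,5] = [2,5] − [1,5] + [1,2].
As a 18×12 matrix over Z this has rank 12, with invariant factors (1,1,1,1,1,1,1,1,1,1,1,2).

Now H_k = ker ∂_k / im ∂_{k+1}, so:

  H_0: rank C_0 − rank ∂_1 = 7 − 6 = 1, and the invariant factors of ∂_1 are all 1, so H_0 = Z.
  H_1: rank ker ∂_1 − rank ∂_2 = (18 − 6) − 12 = 0, and ∂_2 has invariant factor 2 > 1, so H_1 = Z_2.
  H_2: rank ker ∂_2 − rank ∂_3 = (12 − 12) − 0 = 0, and there is no ∂_3, so H_2 = 0.

As a check, the Euler characteristic is 7 − 18 + 12 = 1, which agrees with 1 − 0 + 0 = 1.

H_0 ≅ Z,  H_1 ≅ Z_2,  H_2 = 0.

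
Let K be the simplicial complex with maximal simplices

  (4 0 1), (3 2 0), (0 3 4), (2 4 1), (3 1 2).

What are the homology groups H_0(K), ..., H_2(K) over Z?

Take the total order 0 < 1 < 2 < 3 < 4 on the vertex set. Then K (dimension 2) consists of the simplices:

  0-simplices (5): [0], [1], [2], [3], [4]
  1-simplices (10): [0,1], [0,2], [0,3], [0,4], [1,2], [1,3], [1,4], [2,3], [2,4], [3,4]
  2-simplices (5): [0,1,4], [0,2,3], [0,3,4], [1,2,3], [1,2,4]

so the chain groups are C_0 ≅ Z^5, C_1 ≅ Z^10, C_2 ≅ Z^5.

The boundary map ∂_1: C_1 → C_0 is given by ∂[p,q] = [q] − [p].
The 5×10 boundary matrix has rank 4 and Smith normal form diag(1,1,1,1).

The boundary map ∂_2: C_2 → C_1 maps a triangle to the signed sum of its edges. For instance
  ∂[0,3,4] = [3,4] − [0,4] + [0,3],
  ∂[1,2,3] = [2,3] − [1,3] + [1,2].
The 10×5 boundary matrix has rank 5 and Smith normal form diag(1,1,1,1,1).

Computing H_k = (kernel of ∂_k) / (image of ∂_{k+1}):

  H_0: rank C_0 − rank ∂_1 = 5 − 4 = 1, and the invariant factors of ∂_1 are all 1, so H_0 = Z.
  H_1: rank ker ∂_1 − rank ∂_2 = (10 − 4) − 5 = 1, and the invariant factors of ∂_2 are all 1, so H_1 = Z.
  H_2: rank ker ∂_2 − rank ∂_3 = (5 − 5) − 0 = 0, and there is no ∂_3, so H_2 = 0.

H_0 = Z,  H_1 = Z,  H_2 = 0.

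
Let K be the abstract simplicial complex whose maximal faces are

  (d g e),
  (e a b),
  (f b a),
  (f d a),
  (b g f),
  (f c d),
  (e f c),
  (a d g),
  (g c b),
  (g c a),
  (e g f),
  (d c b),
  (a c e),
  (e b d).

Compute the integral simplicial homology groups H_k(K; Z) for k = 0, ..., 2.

H_0 ≅ Z,  H_1 ≅ Z^2,  H_2 ≅ Z.

Order the vertices as a < b < c < d < e < f < g. Listing each simplex with vertices in this order, K has dimension 2 with simplices:

  0-simplices (7): a, b, c, d, e, f, g
  1-simplices (21): ab, ac, ad, ae, af, ag, bc, bd, be, bf, bg, cd, ce, cf, cg, de, df, dg, ef, eg, fg
  2-simplices (14): abe, abf, ace, acg, adf, adg, bcd, bcg, bde, bfg, cdf, cef, deg, efg

giving chain groups C_0 ≅ Z^7, C_1 ≅ Z^21, C_2 ≅ Z^14.

Boundary ∂_1: C_1 → C_0 sends each edge [p,q] (with p < q) to q − p.
The 7×21 boundary matrix has rank 6 and Smith normal form diag(1,1,1,1,1,1).

The boundary map ∂_2: C_2 → C_1 acts by ∂[p,q,r] = [q,r] − [p,r] + [p,q]. For instance
  ∂cef = ef − cf + ce,
  ∂bde = de − be + bd.
The resulting 21×14 matrix has rank 13, and its Smith normal form has invariant factors (1,1,1,1,1,1,1,1,1,1,1,1,1).

Reading off H_k = ker ∂_k / im ∂_{k+1}:

  H_0: rank C_0 − rank ∂_1 = 7 − 6 = 1, and the invariant factors of ∂_1 are all 1, so H_0 = Z.
  H_1: rank ker ∂_1 − rank ∂_2 = (21 − 6) − 13 = 2, and the invariant factors of ∂_2 are all 1, so H_1 = Z^2.
  H_2: rank ker ∂_2 − rank ∂_3 = (14 − 13) − 0 = 1, and there is no ∂_3, so H_2 = Z.

As a check, the Euler characteristic is 7 − 21 + 14 = 0, which agrees with 1 − 2 + 1 = 0.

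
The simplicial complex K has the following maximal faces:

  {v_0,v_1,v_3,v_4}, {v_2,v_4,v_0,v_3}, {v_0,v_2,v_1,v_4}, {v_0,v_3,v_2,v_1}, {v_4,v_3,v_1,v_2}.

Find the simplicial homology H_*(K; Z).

Take the total order v_0 < v_1 < v_2 < v_3 < v_4 on the vertex set. Then K (dimension 3) consists of the simplices:

  0-simplices (5): [v_0], [v_1], [v_2], [v_3], [v_4]
  1-simplices (10): [v_0,v_1], [v_0,v_2], [v_0,v_3], [v_0,v_4], [v_1,v_2], [v_1,v_3], [v_1,v_4], [v_2,v_3], [v_2,v_4], [v_3,v_4]
  2-simplices (10): [v_0,v_1,v_2], [v_0,v_1,v_3], [v_0,v_1,v_4], [v_0,v_2,v_3], [v_0,v_2,v_4], [v_0,v_3,v_4], [v_1,v_2,v_3], [v_1,v_2,v_4], [v_1,v_3,v_4], [v_2,v_3,v_4]
  3-simplices (5): [v_0,v_1,v_2,v_3], [v_0,v_1,v_2,v_4], [v_0,v_1,v_3,v_4], [v_0,v_2,v_3,v_4], [v_1,v_2,v_3,v_4]

Hence C_0 ≅ Z^5, C_1 ≅ Z^10, C_2 ≅ Z^10, C_3 ≅ Z^5.

The boundary map ∂_1: C_1 → C_0 sends each edge [p,q] (with p < q) to q − p.
As a 5×10 matrix over Z this has rank 4, with invariant factors (1,1,1,1).

∂_2: C_2 → C_1 acts by ∂[p,q,r] = [q,r] − [p,r] + [p,q]. For instance
  ∂[v_1,v_2,v_3] = [v_2,v_3] − [v_1,v_3] + [v_1,v_2],
  ∂[v_2,v_3,v_4] = [v_3,v_4] − [v_2,v_4] + [v_2,v_3].
The resulting 10×10 matrix has rank 6, and its Smith normal form has invariant factors (1,1,1,1,1,1).

The boundary map ∂_3: C_3 → C_2 sends each 3-simplex σ to the alternating sum Σ_i (−1)^i (σ with its i-th vertex removed). For instance
  ∂[v_0,v_2,v_3,v_4] = [v_2,v_3,v_4] − [v_0,v_3,v_4] + [v_0,v_2,v_4] − [v_0,v_2,v_3],
  ∂[v_0,v_1,v_3,v_4] = [v_1,v_3,v_4] − [v_0,v_3,v_4] + [v_0,v_1,v_4] − [v_0,v_1,v_3].
This gives a 10×5 integer matrix of rank 4; reducing to Smith normal form yields diagonal entries (1,1,1,1).

Computing H_k = (kernel of ∂_k) / (image of ∂_{k+1}):

  H_0: rank C_0 − rank ∂_1 = 5 − 4 = 1, and the invariant factors of ∂_1 are all 1, so H_0 = Z.
  H_1: rank ker ∂_1 − rank ∂_2 = (10 − 4) − 6 = 0, and the invariant factors of ∂_2 are all 1, so H_1 = 0.
  H_2: rank ker ∂_2 − rank ∂_3 = (10 − 6) − 4 = 0, and the invariant factors of ∂_3 are all 1, so H_2 = 0.
  H_3: rank ker ∂_3 − rank ∂_4 = (5 − 4) − 0 = 1, and there is no ∂_4, so H_3 = Z.

H_0 ≅ Z,  H_1 = 0,  H_2 = 0,  H_3 ≅ Z.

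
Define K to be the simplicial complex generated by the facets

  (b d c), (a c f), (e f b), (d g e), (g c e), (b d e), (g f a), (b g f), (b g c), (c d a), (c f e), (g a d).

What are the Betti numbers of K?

b_0 = 1, b_1 = 0, b_2 = 0.

Order the vertices as a < b < c < d < e < f < g. Listing each simplex with vertices in this order, K has dimension 2 with simplices:

  0-simplices (7): a, b, c, d, e, f, g
  1-simplices (18): ac, ad, af, ag, bc, bd, be, bf, bg, cd, ce, cf, cg, de, dg, ef, eg, fg
  2-simplices (12): acd, acf, adg, afg, bcd, bcg, bde, bef, bfg, cef, ceg, deg

giving chain groups C_0 ≅ Z^7, C_1 ≅ Z^18, C_2 ≅ Z^12.

The boundary map ∂_1: C_1 → C_0 sends each edge [p,q] (with p < q) to q − p. For instance
  ∂cg = g − c.
This gives a 7×18 integer matrix of rank 6; reducing to Smith normal form yields diagonal entries (1,1,1,1,1,1).

∂_2: C_2 → C_1 sends each 2-simplex [p,q,r] to [q,r] − [p,r] + [p,q]. For instance
  ∂adg = dg − ag + ad,
  ∂afg = fg − ag + af.
The 18×12 boundary matrix has rank 12 and Smith normal form diag(1,1,1,1,1,1,1,1,1,1,1,2).

From H_k ≅ ker(∂_k) / im(∂_{k+1}) we obtain:

  H_0: rank C_0 − rank ∂_1 = 7 − 6 = 1, and the invariant factors of ∂_1 are all 1, so H_0 = Z.
  H_1: rank ker ∂_1 − rank ∂_2 = (18 − 6) − 12 = 0, and ∂_2 has invariant factor 2 > 1, so H_1 = Z/2Z.
  H_2: rank ker ∂_2 − rank ∂_3 = (12 − 12) − 0 = 0, and there is no ∂_3, so H_2 = 0.

As a check, the Euler characteristic is 7 − 18 + 12 = 1, which agrees with 1 − 0 + 0 = 1.

Hence the Betti numbers are b_0 = 1, b_1 = 0, b_2 = 0.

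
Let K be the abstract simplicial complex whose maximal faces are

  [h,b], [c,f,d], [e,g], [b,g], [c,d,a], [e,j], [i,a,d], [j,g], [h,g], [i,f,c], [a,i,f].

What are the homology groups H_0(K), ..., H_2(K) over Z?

H_0 = Z^2,  H_1 = Z^3,  H_2 = 0.

Order the vertices as a < b < c < d < e < f < g < h < i < j. Listing each simplex with vertices in this order, K has dimension 2 with simplices:

  0-simplices (10): a, b, c, d, e, f, g, h, i, j
  1-simplices (16): ac, ad, af, ai, bg, bh, cd, cf, ci, df, di, eg, ej, fi, gh, gj
  2-simplices (5): acd, adi, afi, cdf, cfi

so the chain groups are C_0 ≅ Z^10, C_1 ≅ Z^16, C_2 ≅ Z^5.

The boundary map ∂_1: C_1 → C_0 is given by ∂[p,q] = [q] − [p]. For instance
  ∂bh = h − b.
The 10×16 boundary matrix has rank 8 and Smith normal form diag(1,1,1,1,1,1,1,1).

∂_2: C_2 → C_1 sends each 2-simplex [p,q,r] to [q,r] − [p,r] + [p,q]. For instance
  ∂cdf = df − cf + cd,
  ∂afi = fi − ai + af.
The 16×5 boundary matrix has rank 5 and Smith normal form diag(1,1,1,1,1).

Now H_k = ker ∂_k / im ∂_{k+1}, so:

  H_0: rank C_0 − rank ∂_1 = 10 − 8 = 2, and the invariant factors of ∂_1 are all 1, so H_0 ≅ Z^2.
  H_1: rank ker ∂_1 − rank ∂_2 = (16 − 8) − 5 = 3, and the invariant factors of ∂_2 are all 1, so H_1 ≅ Z^3.
  H_2: rank ker ∂_2 − rank ∂_3 = (5 − 5) − 0 = 0, and there is no ∂_3, so H_2 ≅ 0.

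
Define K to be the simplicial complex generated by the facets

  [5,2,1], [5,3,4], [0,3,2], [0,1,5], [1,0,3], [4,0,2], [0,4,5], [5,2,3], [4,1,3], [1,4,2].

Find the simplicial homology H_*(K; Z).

H_0 = Z,  H_1 = Z/2,  H_2 = 0.

Take the total order 0 < 1 < 2 < 3 < 4 < 5 on the vertex set. Then K (dimension 2) consists of the simplices:

  0-simplices (6): [0], [1], [2], [3], [4], [5]
  1-simplices (15): [0,1], [0,2], [0,3], [0,4], [0,5], [1,2], [1,3], [1,4], [1,5], [2,3], [2,4], [2,5], [3,4], [3,5], [4,5]
  2-simplices (10): [0,1,3], [0,1,5], [0,2,3], [0,2,4], [0,4,5], [1,2,4], [1,2,5], [1,3,4], [2,3,5], [3,4,5]

so the chain groups are C_0 ≅ Z^6, C_1 ≅ Z^15, C_2 ≅ Z^10.

Boundary ∂_1: C_1 → C_0 maps an edge to its endpoints' difference, ∂[p,q] = q − p.
The resulting 6×15 matrix has rank 5, and its Smith normal form has invariant factors (1,1,1,1,1).

The boundary map ∂_2: C_2 → C_1 sends each 2-simplex [p,q,r] to [q,r] − [p,r] + [p,q]. For instance
  ∂[3,4,5] = [4,5] − [3,5] + [3,4],
  ∂[0,2,3] = [2,3] − [0,3] + [0,2].
This gives a 15×10 integer matrix of rank 10; reducing to Smith normal form yields diagonal entries (1,1,1,1,1,1,1,1,1,2).

Reading off H_k = ker ∂_k / im ∂_{k+1}:

  H_0: rank C_0 − rank ∂_1 = 6 − 5 = 1, and the invariant factors of ∂_1 are all 1, so H_0 ≅ Z.
  H_1: rank ker ∂_1 − rank ∂_2 = (15 − 5) − 10 = 0, and ∂_2 has invariant factor 2 > 1, so H_1 ≅ Z/2.
  H_2: rank ker ∂_2 − rank ∂_3 = (10 − 10) − 0 = 0, and there is no ∂_3, so H_2 ≅ 0.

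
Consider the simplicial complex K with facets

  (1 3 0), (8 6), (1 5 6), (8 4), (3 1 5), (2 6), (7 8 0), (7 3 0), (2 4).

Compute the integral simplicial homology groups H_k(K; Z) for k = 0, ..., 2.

Fix the vertex order 0 < 1 < 2 < 3 < 4 < 5 < 6 < 7 < 8 and write every simplex with vertices in increasing order. Then dim K = 2 and the simplices of K are:

  0-simplices (9): [0], [1], [2], [3], [4], [5], [6], [7], [8]
  1-simplices (15): [0,1], [0,3], [0,7], [0,8], [1,3], [1,5], [1,6], [2,4], [2,6], [3,5], [3,7], [4,8], [5,6], [6,8], [7,8]
  2-simplices (5): [0,1,3], [0,3,7], [0,7,8], [1,3,5], [1,5,6]

so the chain groups are C_0 ≅ Z^9, C_1 ≅ Z^15, C_2 ≅ Z^5.

The boundary map ∂_1: C_1 → C_0 is given by ∂[p,q] = [q] − [p]. For instance
  ∂[2,4] = [4] − [2].
The resulting 9×15 matrix has rank 8, and its Smith normal form has invariant factors (1,1,1,1,1,1,1,1).

∂_2: C_2 → C_1 sends each 2-simplex [p,q,r] to [q,r] − [p,r] + [p,q]. For instance
  ∂[0,1,3] = [1,3] − [0,3] + [0,1],
  ∂[1,5,6] = [5,6] − [1,6] + [1,5].
As a 15×5 matrix over Z this has rank 5, with invariant factors (1,1,1,1,1).

From H_k ≅ ker(∂_k) / im(∂_{k+1}) we obtain:

  H_0: rank C_0 − rank ∂_1 = 9 − 8 = 1, and the invariant factors of ∂_1 are all 1, so H_0 = Z.
  H_1: rank ker ∂_1 − rank ∂_2 = (15 − 8) − 5 = 2, and the invariant factors of ∂_2 are all 1, so H_1 = Z^2.
  H_2: rank ker ∂_2 − rank ∂_3 = (5 − 5) − 0 = 0, and there is no ∂_3, so H_2 = 0.

As a check, the Euler characteristic is 9 − 15 + 5 = -1, which agrees with 1 − 2 + 0 = -1.

H_0 = Z,  H_1 = Z^2,  H_2 = 0.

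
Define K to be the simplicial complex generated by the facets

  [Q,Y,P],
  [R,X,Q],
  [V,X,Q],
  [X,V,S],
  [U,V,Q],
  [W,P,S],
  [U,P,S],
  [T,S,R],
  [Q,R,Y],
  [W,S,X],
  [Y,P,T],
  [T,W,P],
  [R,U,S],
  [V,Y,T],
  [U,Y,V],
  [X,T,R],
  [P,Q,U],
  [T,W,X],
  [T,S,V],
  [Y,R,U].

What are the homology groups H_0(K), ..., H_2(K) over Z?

H_0 ≅ Z,  H_1 ≅ Z ⊕ Z_2,  H_2 = 0.

Order the vertices as P < Q < R < S < T < U < V < W < X < Y. Listing each simplex with vertices in this order, K has dimension 2 with simplices:

  0-simplices (10): P, Q, R, S, T, U, V, W, X, Y
  1-simplices (30): PQ, PS, PT, PU, PW, PY, QR, QU, QV, QX, QY, RS, RT, RU, RX, RY, ST, SU, SV, SW, SX, TV, TW, TX, TY, UV, UY, VX, VY, WX
  2-simplices (20): PQU, PQY, PSU, PSW, PTW, PTY, QRX, QRY, QUV, QVX, RST, RSU, RTX, RUY, STV, SVX, SWX, TVY, TWX, UVY

giving chain groups C_0 ≅ Z^10, C_1 ≅ Z^30, C_2 ≅ Z^20.

The boundary map ∂_1: C_1 → C_0 sends each edge [p,q] (with p < q) to q − p. For instance
  ∂PU = U − P.
This gives a 10×30 integer matrix of rank 9; reducing to Smith normal form yields diagonal entries (1,1,1,1,1,1,1,1,1).

Boundary ∂_2: C_2 → C_1 acts by ∂[p,q,r] = [q,r] − [p,r] + [p,q]. For instance
  ∂TWX = WX − TX + TW,
  ∂RSU = SU − RU + RS.
This gives a 30×20 integer matrix of rank 20; reducing to Smith normal form yields diagonal entries (1,1,1,1,1,1,1,1,1,1,1,1,1,1,1,1,1,1,1,2).

Now H_k = ker ∂_k / im ∂_{k+1}, so:

  H_0: rank C_0 − rank ∂_1 = 10 − 9 = 1, and the invariant factors of ∂_1 are all 1, so H_0 = Z.
  H_1: rank ker ∂_1 − rank ∂_2 = (30 − 9) − 20 = 1, and ∂_2 has invariant factor 2 > 1, so H_1 = Z ⊕ Z_2.
  H_2: rank ker ∂_2 − rank ∂_3 = (20 − 20) − 0 = 0, and there is no ∂_3, so H_2 = 0.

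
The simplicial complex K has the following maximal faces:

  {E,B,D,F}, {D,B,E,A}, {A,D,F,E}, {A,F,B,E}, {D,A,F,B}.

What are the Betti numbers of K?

b_0 = 1, b_1 = 0, b_2 = 0, b_3 = 1.

We work with the vertex ordering A < B < D < E < F. The simplices of K, each written with vertices in increasing order, are:

  0-simplices (5): A, B, D, E, F
  1-simplices (10): AB, AD, AE, AF, BD, BE, BF, DE, DF, EF
  2-simplices (10): ABD, ABE, ABF, ADE, ADF, AEF, BDE, BDF, BEF, DEF
  3-simplices (5): ABDE, ABDF, ABEF, ADEF, BDEF

so the chain groups are C_0 ≅ Z^5, C_1 ≅ Z^10, C_2 ≅ Z^10, C_3 ≅ Z^5.

Boundary ∂_1: C_1 → C_0 maps an edge to its endpoints' difference, ∂[p,q] = q − p.
As a 5×10 matrix over Z this has rank 4, with invariant factors (1,1,1,1).

Boundary ∂_2: C_2 → C_1 acts by ∂[p,q,r] = [q,r] − [p,r] + [p,q]. For instance
  ∂ABD = BD − AD + AB,
  ∂BEF = EF − BF + BE.
This gives a 10×10 integer matrix of rank 6; reducing to Smith normal form yields diagonal entries (1,1,1,1,1,1).

Boundary ∂_3: C_3 → C_2 sends each 3-simplex σ to the alternating sum Σ_i (−1)^i (σ with its i-th vertex removed). For instance
  ∂ABEF = BEF − AEF + ABF − ABE,
  ∂ABDE = BDE − ADE + ABE − ABD.
This gives a 10×5 integer matrix of rank 4; reducing to Smith normal form yields diagonal entries (1,1,1,1).

Now H_k = ker ∂_k / im ∂_{k+1}, so:

  H_0: rank C_0 − rank ∂_1 = 5 − 4 = 1, and the invariant factors of ∂_1 are all 1, so H_0 ≅ Z.
  H_1: rank ker ∂_1 − rank ∂_2 = (10 − 4) − 6 = 0, and the invariant factors of ∂_2 are all 1, so H_1 ≅ 0.
  H_2: rank ker ∂_2 − rank ∂_3 = (10 − 6) − 4 = 0, and the invariant factors of ∂_3 are all 1, so H_2 ≅ 0.
  H_3: rank ker ∂_3 − rank ∂_4 = (5 − 4) − 0 = 1, and there is no ∂_4, so H_3 ≅ Z.

(K is a triangulation of the 3-sphere S^3.)

Hence the Betti numbers are b_0 = 1, b_1 = 0, b_2 = 0, b_3 = 1.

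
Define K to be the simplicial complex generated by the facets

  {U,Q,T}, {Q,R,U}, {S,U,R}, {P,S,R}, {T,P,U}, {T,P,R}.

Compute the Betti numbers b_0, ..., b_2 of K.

We work with the vertex ordering P < Q < R < S < T < U. The simplices of K, each written with vertices in increasing order, are:

  0-simplices (6): P, Q, R, S, T, U
  1-simplices (12): PR, PS, PT, PU, QR, QT, QU, RS, RT, RU, SU, TU
  2-simplices (6): PRS, PRT, PTU, QRU, QTU, RSU

so the chain groups are C_0 ≅ Z^6, C_1 ≅ Z^12, C_2 ≅ Z^6.

∂_1: C_1 → C_0 is given by ∂[p,q] = [q] − [p]. For instance
  ∂PU = U − P.
This gives a 6×12 integer matrix of rank 5; reducing to Smith normal form yields diagonal entries (1,1,1,1,1).

∂_2: C_2 → C_1 sends each 2-simplex [p,q,r] to [q,r] − [p,r] + [p,q]. For instance
  ∂PTU = TU − PU + PT,
  ∂PRT = RT − PT + PR.
The resulting 12×6 matrix has rank 6, and its Smith normal form has invariant factors (1,1,1,1,1,1).

Computing H_k = (kernel of ∂_k) / (image of ∂_{k+1}):

  H_0: rank C_0 − rank ∂_1 = 6 − 5 = 1, and the invariant factors of ∂_1 are all 1, so H_0 ≅ Z.
  H_1: rank ker ∂_1 − rank ∂_2 = (12 − 5) − 6 = 1, and the invariant factors of ∂_2 are all 1, so H_1 ≅ Z.
  H_2: rank ker ∂_2 − rank ∂_3 = (6 − 6) − 0 = 0, and there is no ∂_3, so H_2 ≅ 0.

As a check, the Euler characteristic is 6 − 12 + 6 = 0, which agrees with 1 − 1 + 0 = 0.

Hence the Betti numbers are b_0 = 1, b_1 = 1, b_2 = 0.

b_0 = 1, b_1 = 1, b_2 = 0.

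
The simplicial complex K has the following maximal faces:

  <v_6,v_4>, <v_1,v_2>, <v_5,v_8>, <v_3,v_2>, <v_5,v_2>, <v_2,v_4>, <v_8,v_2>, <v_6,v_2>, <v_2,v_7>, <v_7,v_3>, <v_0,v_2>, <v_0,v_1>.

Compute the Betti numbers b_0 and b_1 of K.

Order the vertices as v_0 < v_1 < v_2 < v_3 < v_4 < v_5 < v_6 < v_7 < v_8. Listing each simplex with vertices in this order, K has dimension 1 with simplices:

  0-simplices (9): [v_0], [v_1], [v_2], [v_3], [v_4], [v_5], [v_6], [v_7], [v_8]
  1-simplices (12): [v_0,v_1], [v_0,v_2], [v_1,v_2], [v_2,v_3], [v_2,v_4], [v_2,v_5], [v_2,v_6], [v_2,v_7], [v_2,v_8], [v_3,v_7], [v_4,v_6], [v_5,v_8]

giving chain groups C_0 ≅ Z^9, C_1 ≅ Z^12.

Boundary ∂_1: C_1 → C_0 is given by ∂[p,q] = [q] − [p]. For instance
  ∂[v_2,v_8] = [v_8] − [v_2].
As a 9×12 matrix over Z this has rank 8, with invariant factors (1,1,1,1,1,1,1,1).

Computing H_k = (kernel of ∂_k) / (image of ∂_{k+1}):

  H_0: rank C_0 − rank ∂_1 = 9 − 8 = 1, and the invariant factors of ∂_1 are all 1, so H_0 = Z.
  H_1: rank ker ∂_1 − rank ∂_2 = (12 − 8) − 0 = 4, and there is no ∂_2, so H_1 = Z^4.

(K is a triangulation of a wedge of 4 circles.)

Hence the Betti numbers are b_0 = 1, b_1 = 4.

b_0 = 1, b_1 = 4.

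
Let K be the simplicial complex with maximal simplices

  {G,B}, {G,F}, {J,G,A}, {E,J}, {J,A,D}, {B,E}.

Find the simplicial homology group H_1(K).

Order the vertices as A < B < D < E < F < G < J. Listing each simplex with vertices in this order, K has dimension 2 with simplices:

  0-simplices (7): A, B, D, E, F, G, J
  1-simplices (9): AD, AG, AJ, BE, BG, DJ, EJ, FG, GJ
  2-simplices (2): ADJ, AGJ

Hence C_0 ≅ Z^7, C_1 ≅ Z^9, C_2 ≅ Z^2.

∂_1: C_1 → C_0 is given by ∂[p,q] = [q] − [p]. For instance
  ∂EJ = J − E.
The 7×9 boundary matrix has rank 6 and Smith normal form diag(1,1,1,1,1,1).

∂_2: C_2 → C_1 maps a triangle to the signed sum of its edges. For instance
  ∂ADJ = DJ − AJ + AD,
  ∂AGJ = GJ − AJ + AG.
The resulting 9×2 matrix has rank 2, and its Smith normal form has invariant factors (1,1).

From H_k ≅ ker(∂_k) / im(∂_{k+1}) we obtain:

  H_1: rank ker ∂_1 − rank ∂_2 = (9 − 6) − 2 = 1, and the invariant factors of ∂_2 are all 1, so H_1 ≅ Z.

H_1 ≅ Z.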